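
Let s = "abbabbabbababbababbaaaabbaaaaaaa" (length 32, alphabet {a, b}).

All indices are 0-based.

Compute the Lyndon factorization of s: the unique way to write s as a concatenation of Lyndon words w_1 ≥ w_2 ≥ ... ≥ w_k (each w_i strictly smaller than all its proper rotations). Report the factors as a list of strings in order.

emit factor 1: 'abb' (i=0, period=3)
emit factor 2: 'abb' (i=3, period=3)
emit factor 3: 'abb' (i=6, period=3)
emit factor 4: 'ababb' (i=9, period=5)
emit factor 5: 'ababb' (i=14, period=5)
emit factor 6: 'aaaabb' (i=19, period=6)
emit factor 7: 'a' (i=25, period=1)
emit factor 8: 'a' (i=26, period=1)
emit factor 9: 'a' (i=27, period=1)
emit factor 10: 'a' (i=28, period=1)
emit factor 11: 'a' (i=29, period=1)
emit factor 12: 'a' (i=30, period=1)
emit factor 13: 'a' (i=31, period=1)

["abb", "abb", "abb", "ababb", "ababb", "aaaabb", "a", "a", "a", "a", "a", "a", "a"]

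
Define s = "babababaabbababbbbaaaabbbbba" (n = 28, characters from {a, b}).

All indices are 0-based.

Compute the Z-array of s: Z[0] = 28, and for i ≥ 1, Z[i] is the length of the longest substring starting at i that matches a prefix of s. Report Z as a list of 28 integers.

Z[0]=28
i=1: outside box; Z[1]=0
i=2: outside box; Z[2]=6 grow→box=[2,8)
i=3: min(r-i=5, Z[1]=0)=0; Z[3]=0
i=4: min(r-i=4, Z[2]=6)=4; Z[4]=4
i=5: min(r-i=3, Z[3]=0)=0; Z[5]=0
i=6: min(r-i=2, Z[4]=4)=2; Z[6]=2
i=7: min(r-i=1, Z[5]=0)=0; Z[7]=0
i=8: outside box; Z[8]=0
i=9: outside box; Z[9]=1 grow→box=[9,10)
i=10: outside box; Z[10]=5 grow→box=[10,15)
i=11: min(r-i=4, Z[1]=0)=0; Z[11]=0
i=12: min(r-i=3, Z[2]=6)=3; Z[12]=3
i=13: min(r-i=2, Z[3]=0)=0; Z[13]=0
i=14: min(r-i=1, Z[4]=4)=1; Z[14]=1
i=15: outside box; Z[15]=1 grow→box=[15,16)
i=16: outside box; Z[16]=1 grow→box=[16,17)
i=17: outside box; Z[17]=2 grow→box=[17,19)
i=18: min(r-i=1, Z[1]=0)=0; Z[18]=0
i=19: outside box; Z[19]=0
i=20: outside box; Z[20]=0
i=21: outside box; Z[21]=0
i=22: outside box; Z[22]=1 grow→box=[22,23)
i=23: outside box; Z[23]=1 grow→box=[23,24)
i=24: outside box; Z[24]=1 grow→box=[24,25)
i=25: outside box; Z[25]=1 grow→box=[25,26)
i=26: outside box; Z[26]=2 grow→box=[26,28)
i=27: min(r-i=1, Z[1]=0)=0; Z[27]=0

[28, 0, 6, 0, 4, 0, 2, 0, 0, 1, 5, 0, 3, 0, 1, 1, 1, 2, 0, 0, 0, 0, 1, 1, 1, 1, 2, 0]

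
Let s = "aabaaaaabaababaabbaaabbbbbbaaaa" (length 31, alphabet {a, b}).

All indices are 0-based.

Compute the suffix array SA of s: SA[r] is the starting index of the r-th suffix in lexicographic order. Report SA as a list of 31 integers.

rank | idx | suffix
   0 |  30 | a
   1 |  29 | aa
   2 |  28 | aaa
   3 |  27 | aaaa
   4 |   3 | aaaaabaababaabbaaabbbbbbaaaa
   5 |   4 | aaaabaababaabbaaabbbbbbaaaa
   6 |   5 | aaabaababaabbaaabbbbbbaaaa
   7 |  18 | aaabbbbbbaaaa
   8 |   0 | aabaaaaabaababaabbaaabbbbbbaaaa
   9 |   6 | aabaababaabbaaabbbbbbaaaa
  10 |   9 | aababaabbaaabbbbbbaaaa
  11 |  14 | aabbaaabbbbbbaaaa
  12 |  19 | aabbbbbbaaaa
  13 |   1 | abaaaaabaababaabbaaabbbbbbaaaa
  14 |   7 | abaababaabbaaabbbbbbaaaa
  15 |  12 | abaabbaaabbbbbbaaaa
  16 |  10 | ababaabbaaabbbbbbaaaa
  17 |  15 | abbaaabbbbbbaaaa
  18 |  20 | abbbbbbaaaa
  19 |  26 | baaaa
  20 |   2 | baaaaabaababaabbaaabbbbbbaaaa
  21 |  17 | baaabbbbbbaaaa
  22 |   8 | baababaabbaaabbbbbbaaaa
  23 |  13 | baabbaaabbbbbbaaaa
  24 |  11 | babaabbaaabbbbbbaaaa
  25 |  25 | bbaaaa
  26 |  16 | bbaaabbbbbbaaaa
  27 |  24 | bbbaaaa
  28 |  23 | bbbbaaaa
  29 |  22 | bbbbbaaaa
  30 |  21 | bbbbbbaaaa

[30, 29, 28, 27, 3, 4, 5, 18, 0, 6, 9, 14, 19, 1, 7, 12, 10, 15, 20, 26, 2, 17, 8, 13, 11, 25, 16, 24, 23, 22, 21]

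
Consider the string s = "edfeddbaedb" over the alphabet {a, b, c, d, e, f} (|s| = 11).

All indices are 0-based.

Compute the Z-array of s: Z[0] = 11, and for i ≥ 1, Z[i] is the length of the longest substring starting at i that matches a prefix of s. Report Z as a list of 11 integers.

[11, 0, 0, 2, 0, 0, 0, 0, 2, 0, 0]

Z[0]=11
i=1: outside box; Z[1]=0
i=2: outside box; Z[2]=0
i=3: outside box; Z[3]=2 scan→box=[3,5)
i=4: min(r-i=1, Z[1]=0)=0; Z[4]=0
i=5: outside box; Z[5]=0
i=6: outside box; Z[6]=0
i=7: outside box; Z[7]=0
i=8: outside box; Z[8]=2 scan→box=[8,10)
i=9: min(r-i=1, Z[1]=0)=0; Z[9]=0
i=10: outside box; Z[10]=0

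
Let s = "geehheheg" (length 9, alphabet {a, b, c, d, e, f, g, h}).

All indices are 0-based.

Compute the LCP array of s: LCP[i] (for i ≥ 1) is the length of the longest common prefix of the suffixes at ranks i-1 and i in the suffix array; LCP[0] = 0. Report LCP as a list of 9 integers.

rank | idx | suffix
   0 |   1 | eehheheg
   1 |   7 | eg
   2 |   5 | eheg
   3 |   2 | ehheheg
   4 |   8 | g
   5 |   0 | geehheheg
   6 |   6 | heg
   7 |   4 | heheg
   8 |   3 | hheheg

SA = [1, 7, 5, 2, 8, 0, 6, 4, 3]
rank  pair      lcp
   1  s[1:],s[7:]  1  'e'
   2  s[7:],s[5:]  1  'e'
   3  s[5:],s[2:]  2  'eh'
   4  s[2:],s[8:]  0  ''
   5  s[8:],s[0:]  1  'g'
   6  s[0:],s[6:]  0  ''
   7  s[6:],s[4:]  2  'he'
   8  s[4:],s[3:]  1  'h'

[0, 1, 1, 2, 0, 1, 0, 2, 1]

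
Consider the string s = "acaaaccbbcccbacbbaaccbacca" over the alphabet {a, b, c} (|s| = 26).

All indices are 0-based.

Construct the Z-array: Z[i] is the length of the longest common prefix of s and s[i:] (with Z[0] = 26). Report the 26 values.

[26, 0, 1, 1, 2, 0, 0, 0, 0, 0, 0, 0, 0, 2, 0, 0, 0, 1, 2, 0, 0, 0, 2, 0, 0, 1]

Z[0]=26
i=1: outside box; Z[1]=0
i=2: outside box; Z[2]=1 grow→box=[2,3)
i=3: outside box; Z[3]=1 grow→box=[3,4)
i=4: outside box; Z[4]=2 grow→box=[4,6)
i=5: min(r-i=1, Z[1]=0)=0; Z[5]=0
i=6: outside box; Z[6]=0
i=7: outside box; Z[7]=0
i=8: outside box; Z[8]=0
i=9: outside box; Z[9]=0
i=10: outside box; Z[10]=0
i=11: outside box; Z[11]=0
i=12: outside box; Z[12]=0
i=13: outside box; Z[13]=2 grow→box=[13,15)
i=14: min(r-i=1, Z[1]=0)=0; Z[14]=0
i=15: outside box; Z[15]=0
i=16: outside box; Z[16]=0
i=17: outside box; Z[17]=1 grow→box=[17,18)
i=18: outside box; Z[18]=2 grow→box=[18,20)
i=19: min(r-i=1, Z[1]=0)=0; Z[19]=0
i=20: outside box; Z[20]=0
i=21: outside box; Z[21]=0
i=22: outside box; Z[22]=2 grow→box=[22,24)
i=23: min(r-i=1, Z[1]=0)=0; Z[23]=0
i=24: outside box; Z[24]=0
i=25: outside box; Z[25]=1 grow→box=[25,26)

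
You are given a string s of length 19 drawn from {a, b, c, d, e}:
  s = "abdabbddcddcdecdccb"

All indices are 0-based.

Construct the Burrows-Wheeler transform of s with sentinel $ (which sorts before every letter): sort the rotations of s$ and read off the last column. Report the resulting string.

rank  rotation              last
    0  $abdabbddcddcdecdccb  b
    1  abbddcddcdecdccb$abd  d
    2  abdabbddcddcdecdccb$  $
    3  b$abdabbddcddcdecdcc  c
    4  bbddcddcdecdccb$abda  a
    5  bdabbddcddcdecdccb$a  a
    6  bddcddcdecdccb$abdab  b
    7  cb$abdabbddcddcdecdc  c
    8  ccb$abdabbddcddcdecd  d
    9  cdccb$abdabbddcddcde  e
   10  cddcdecdccb$abdabbdd  d
   11  cdecdccb$abdabbddcdd  d
   12  dabbddcddcdecdccb$ab  b
   13  dccb$abdabbddcddcdec  c
   14  dcddcdecdccb$abdabbd  d
   15  dcdecdccb$abdabbddcd  d
   16  ddcddcdecdccb$abdabb  b
   17  ddcdecdccb$abdabbddc  c
   18  decdccb$abdabbddcddc  c
   19  ecdccb$abdabbddcddcd  d

bd$caabcdeddbcddbccd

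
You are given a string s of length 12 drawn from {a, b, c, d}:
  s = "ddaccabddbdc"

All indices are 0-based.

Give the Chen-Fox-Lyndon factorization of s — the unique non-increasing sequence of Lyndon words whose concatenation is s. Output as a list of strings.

["d", "d", "acc", "abddbdc"]

emit factor 1: 'd' (i=0, period=1)
emit factor 2: 'd' (i=1, period=1)
emit factor 3: 'acc' (i=2, period=3)
emit factor 4: 'abddbdc' (i=5, period=7)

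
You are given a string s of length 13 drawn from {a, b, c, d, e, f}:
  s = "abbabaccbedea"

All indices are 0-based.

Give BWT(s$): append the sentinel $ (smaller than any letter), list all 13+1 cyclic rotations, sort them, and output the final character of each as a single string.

aeb$bbaaccaedb

rank  rotation        last
    0  $abbabaccbedea  a
    1  a$abbabaccbede  e
    2  abaccbedea$abb  b
    3  abbabaccbedea$  $
    4  accbedea$abbab  b
    5  babaccbedea$ab  b
    6  baccbedea$abba  a
    7  bbabaccbedea$a  a
    8  bedea$abbabacc  c
    9  cbedea$abbabac  c
   10  ccbedea$abbaba  a
   11  dea$abbabaccbe  e
   12  ea$abbabaccbed  d
   13  edea$abbabaccb  b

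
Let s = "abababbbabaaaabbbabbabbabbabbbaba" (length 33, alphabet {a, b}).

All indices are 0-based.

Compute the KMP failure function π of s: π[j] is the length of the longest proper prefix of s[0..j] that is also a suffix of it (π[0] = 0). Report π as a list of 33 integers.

[0, 0, 1, 2, 3, 4, 0, 0, 1, 2, 3, 1, 1, 1, 2, 0, 0, 1, 2, 0, 1, 2, 0, 1, 2, 0, 1, 2, 0, 0, 1, 2, 3]

π[0] = 0
j=1 s[j]='b': π[1]=0 (border '')
j=2 s[j]='a': π[2]=1 (border 'a')
j=3 s[j]='b': π[3]=2 (border 'ab')
j=4 s[j]='a': π[4]=3 (border 'aba')
j=5 s[j]='b': π[5]=4 (border 'abab')
j=6 s[j]='b': k: 4→2→0; π[6]=0 (border '')
j=7 s[j]='b': π[7]=0 (border '')
j=8 s[j]='a': π[8]=1 (border 'a')
j=9 s[j]='b': π[9]=2 (border 'ab')
j=10 s[j]='a': π[10]=3 (border 'aba')
j=11 s[j]='a': k: 3→1→0; π[11]=1 (border 'a')
j=12 s[j]='a': k: 1→0; π[12]=1 (border 'a')
j=13 s[j]='a': k: 1→0; π[13]=1 (border 'a')
j=14 s[j]='b': π[14]=2 (border 'ab')
j=15 s[j]='b': k: 2→0; π[15]=0 (border '')
j=16 s[j]='b': π[16]=0 (border '')
j=17 s[j]='a': π[17]=1 (border 'a')
j=18 s[j]='b': π[18]=2 (border 'ab')
j=19 s[j]='b': k: 2→0; π[19]=0 (border '')
j=20 s[j]='a': π[20]=1 (border 'a')
j=21 s[j]='b': π[21]=2 (border 'ab')
j=22 s[j]='b': k: 2→0; π[22]=0 (border '')
j=23 s[j]='a': π[23]=1 (border 'a')
j=24 s[j]='b': π[24]=2 (border 'ab')
j=25 s[j]='b': k: 2→0; π[25]=0 (border '')
j=26 s[j]='a': π[26]=1 (border 'a')
j=27 s[j]='b': π[27]=2 (border 'ab')
j=28 s[j]='b': k: 2→0; π[28]=0 (border '')
j=29 s[j]='b': π[29]=0 (border '')
j=30 s[j]='a': π[30]=1 (border 'a')
j=31 s[j]='b': π[31]=2 (border 'ab')
j=32 s[j]='a': π[32]=3 (border 'aba')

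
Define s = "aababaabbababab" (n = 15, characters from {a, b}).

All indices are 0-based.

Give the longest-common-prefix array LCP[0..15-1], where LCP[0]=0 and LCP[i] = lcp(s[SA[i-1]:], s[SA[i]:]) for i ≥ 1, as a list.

[0, 3, 1, 2, 3, 4, 5, 2, 0, 1, 2, 3, 4, 5, 1]

sorted suffixes:
  #0 SA[0]=0  'aababaabbababab'
  #1 SA[1]=5  'aabbababab'
  #2 SA[2]=13  'ab'
  #3 SA[3]=3  'abaabbababab'
  #4 SA[4]=11  'abab'
  #5 SA[5]=1  'ababaabbababab'
  #6 SA[6]=9  'ababab'
  #7 SA[7]=6  'abbababab'
  #8 SA[8]=14  'b'
  #9 SA[9]=4  'baabbababab'
  #10 SA[10]=12  'bab'
  #11 SA[11]=2  'babaabbababab'
  #12 SA[12]=10  'babab'
  #13 SA[13]=8  'bababab'
  #14 SA[14]=7  'bbababab'

SA = [0, 5, 13, 3, 11, 1, 9, 6, 14, 4, 12, 2, 10, 8, 7]
rank  pair      lcp
   1  s[0:],s[5:]  3  'aab'
   2  s[5:],s[13:]  1  'a'
   3  s[13:],s[3:]  2  'ab'
   4  s[3:],s[11:]  3  'aba'
   5  s[11:],s[1:]  4  'abab'
   6  s[1:],s[9:]  5  'ababa'
   7  s[9:],s[6:]  2  'ab'
   8  s[6:],s[14:]  0  ''
   9  s[14:],s[4:]  1  'b'
  10  s[4:],s[12:]  2  'ba'
  11  s[12:],s[2:]  3  'bab'
  12  s[2:],s[10:]  4  'baba'
  13  s[10:],s[8:]  5  'babab'
  14  s[8:],s[7:]  1  'b'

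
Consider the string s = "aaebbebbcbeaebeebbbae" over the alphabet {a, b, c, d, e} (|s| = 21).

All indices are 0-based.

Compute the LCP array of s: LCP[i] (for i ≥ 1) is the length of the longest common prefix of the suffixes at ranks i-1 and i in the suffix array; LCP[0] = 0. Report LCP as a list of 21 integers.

[0, 1, 2, 3, 0, 1, 2, 2, 2, 1, 1, 2, 2, 0, 0, 1, 1, 3, 3, 2, 1]

rank | idx | suffix
   0 |   0 | aaebbebbcbeaebeebbbae
   1 |  19 | ae
   2 |   1 | aebbebbcbeaebeebbbae
   3 |  11 | aebeebbbae
   4 |  18 | bae
   5 |  17 | bbae
   6 |  16 | bbbae
   7 |   6 | bbcbeaebeebbbae
   8 |   3 | bbebbcbeaebeebbbae
   9 |   7 | bcbeaebeebbbae
  10 |   9 | beaebeebbbae
  11 |   4 | bebbcbeaebeebbbae
  12 |  13 | beebbbae
  13 |   8 | cbeaebeebbbae
  14 |  20 | e
  15 |  10 | eaebeebbbae
  16 |  15 | ebbbae
  17 |   5 | ebbcbeaebeebbbae
  18 |   2 | ebbebbcbeaebeebbbae
  19 |  12 | ebeebbbae
  20 |  14 | eebbbae

SA = [0, 19, 1, 11, 18, 17, 16, 6, 3, 7, 9, 4, 13, 8, 20, 10, 15, 5, 2, 12, 14]
i: (SA[i-1],SA[i]) lcp shared
  1: (0,19) 1 'a'
  2: (19,1) 2 'ae'
  3: (1,11) 3 'aeb'
  4: (11,18) 0 ''
  5: (18,17) 1 'b'
  6: (17,16) 2 'bb'
  7: (16,6) 2 'bb'
  8: (6,3) 2 'bb'
  9: (3,7) 1 'b'
  10: (7,9) 1 'b'
  11: (9,4) 2 'be'
  12: (4,13) 2 'be'
  13: (13,8) 0 ''
  14: (8,20) 0 ''
  15: (20,10) 1 'e'
  16: (10,15) 1 'e'
  17: (15,5) 3 'ebb'
  18: (5,2) 3 'ebb'
  19: (2,12) 2 'eb'
  20: (12,14) 1 'e'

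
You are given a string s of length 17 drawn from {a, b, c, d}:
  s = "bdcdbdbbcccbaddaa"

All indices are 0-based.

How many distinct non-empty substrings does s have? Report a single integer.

137

rank | idx | suffix
   0 |  16 | a
   1 |  15 | aa
   2 |  12 | addaa
   3 |  11 | baddaa
   4 |   6 | bbcccbaddaa
   5 |   7 | bcccbaddaa
   6 |   4 | bdbbcccbaddaa
   7 |   0 | bdcdbdbbcccbaddaa
   8 |  10 | cbaddaa
   9 |   9 | ccbaddaa
  10 |   8 | cccbaddaa
  11 |   2 | cdbdbbcccbaddaa
  12 |  14 | daa
  13 |   5 | dbbcccbaddaa
  14 |   3 | dbdbbcccbaddaa
  15 |   1 | dcdbdbbcccbaddaa
  16 |  13 | ddaa

SA = [16, 15, 12, 11, 6, 7, 4, 0, 10, 9, 8, 2, 14, 5, 3, 1, 13]
[i] adj suffixes → lcp
  [1] 16/15 → 1 ('a')
  [2] 15/12 → 1 ('a')
  [3] 12/11 → 0 ('')
  [4] 11/6 → 1 ('b')
  [5] 6/7 → 1 ('b')
  [6] 7/4 → 1 ('b')
  [7] 4/0 → 2 ('bd')
  [8] 0/10 → 0 ('')
  [9] 10/9 → 1 ('c')
  [10] 9/8 → 2 ('cc')
  [11] 8/2 → 1 ('c')
  [12] 2/14 → 0 ('')
  [13] 14/5 → 1 ('d')
  [14] 5/3 → 2 ('db')
  [15] 3/1 → 1 ('d')
  [16] 1/13 → 1 ('d')

n(n+1)/2 = 17·18/2 = 153
Σ LCP = 0 + 1 + 1 + 0 + 1 + 1 + 1 + 2 + 0 + 1 + 2 + 1 + 0 + 1 + 2 + 1 + 1 = 16
distinct = 153 − 16 = 137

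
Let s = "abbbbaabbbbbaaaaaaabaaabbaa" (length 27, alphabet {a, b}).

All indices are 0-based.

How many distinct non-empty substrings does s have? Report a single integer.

rank | idx | suffix
   0 |  26 | a
   1 |  25 | aa
   2 |  12 | aaaaaaabaaabbaa
   3 |  13 | aaaaaabaaabbaa
   4 |  14 | aaaaabaaabbaa
   5 |  15 | aaaabaaabbaa
   6 |  16 | aaabaaabbaa
   7 |  20 | aaabbaa
   8 |  17 | aabaaabbaa
   9 |  21 | aabbaa
  10 |   5 | aabbbbbaaaaaaabaaabbaa
  11 |  18 | abaaabbaa
  12 |  22 | abbaa
  13 |   0 | abbbbaabbbbbaaaaaaabaaabbaa
  14 |   6 | abbbbbaaaaaaabaaabbaa
  15 |  24 | baa
  16 |  11 | baaaaaaabaaabbaa
  17 |  19 | baaabbaa
  18 |   4 | baabbbbbaaaaaaabaaabbaa
  19 |  23 | bbaa
  20 |  10 | bbaaaaaaabaaabbaa
  21 |   3 | bbaabbbbbaaaaaaabaaabbaa
  22 |   9 | bbbaaaaaaabaaabbaa
  23 |   2 | bbbaabbbbbaaaaaaabaaabbaa
  24 |   8 | bbbbaaaaaaabaaabbaa
  25 |   1 | bbbbaabbbbbaaaaaaabaaabbaa
  26 |   7 | bbbbbaaaaaaabaaabbaa

SA = [26, 25, 12, 13, 14, 15, 16, 20, 17, 21, 5, 18, 22, 0, 6, 24, 11, 19, 4, 23, 10, 3, 9, 2, 8, 1, 7]
rank  pair      lcp
   1  s[26:],s[25:]  1  'a'
   2  s[25:],s[12:]  2  'aa'
   3  s[12:],s[13:]  6  'aaaaaa'
   4  s[13:],s[14:]  5  'aaaaa'
   5  s[14:],s[15:]  4  'aaaa'
   6  s[15:],s[16:]  3  'aaa'
   7  s[16:],s[20:]  4  'aaab'
   8  s[20:],s[17:]  2  'aa'
   9  s[17:],s[21:]  3  'aab'
  10  s[21:],s[5:]  4  'aabb'
  11  s[5:],s[18:]  1  'a'
  12  s[18:],s[22:]  2  'ab'
  13  s[22:],s[0:]  3  'abb'
  14  s[0:],s[6:]  5  'abbbb'
  15  s[6:],s[24:]  0  ''
  16  s[24:],s[11:]  3  'baa'
  17  s[11:],s[19:]  4  'baaa'
  18  s[19:],s[4:]  3  'baa'
  19  s[4:],s[23:]  1  'b'
  20  s[23:],s[10:]  4  'bbaa'
  21  s[10:],s[3:]  4  'bbaa'
  22  s[3:],s[9:]  2  'bb'
  23  s[9:],s[2:]  5  'bbbaa'
  24  s[2:],s[8:]  3  'bbb'
  25  s[8:],s[1:]  6  'bbbbaa'
  26  s[1:],s[7:]  4  'bbbb'

n(n+1)/2 = 27·28/2 = 378
Σ LCP = 0 + 1 + 2 + 6 + 5 + 4 + 3 + 4 + 2 + 3 + 4 + 1 + 2 + 3 + 5 + 0 + 3 + 4 + 3 + 1 + 4 + 4 + 2 + 5 + 3 + 6 + 4 = 84
distinct = 378 − 84 = 294

294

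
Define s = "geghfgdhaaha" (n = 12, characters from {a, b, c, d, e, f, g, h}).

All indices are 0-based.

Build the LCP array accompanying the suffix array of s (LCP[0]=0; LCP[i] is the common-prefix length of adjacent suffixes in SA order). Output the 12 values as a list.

rank→(start, suffix):
  0 → (11, 'a')
  1 → (8, 'aaha')
  2 → (9, 'aha')
  3 → (6, 'dhaaha')
  4 → (1, 'eghfgdhaaha')
  5 → (4, 'fgdhaaha')
  6 → (5, 'gdhaaha')
  7 → (0, 'geghfgdhaaha')
  8 → (2, 'ghfgdhaaha')
  9 → (10, 'ha')
  10 → (7, 'haaha')
  11 → (3, 'hfgdhaaha')

SA = [11, 8, 9, 6, 1, 4, 5, 0, 2, 10, 7, 3]
i: (SA[i-1],SA[i]) lcp shared
  1: (11,8) 1 'a'
  2: (8,9) 1 'a'
  3: (9,6) 0 ''
  4: (6,1) 0 ''
  5: (1,4) 0 ''
  6: (4,5) 0 ''
  7: (5,0) 1 'g'
  8: (0,2) 1 'g'
  9: (2,10) 0 ''
  10: (10,7) 2 'ha'
  11: (7,3) 1 'h'

[0, 1, 1, 0, 0, 0, 0, 1, 1, 0, 2, 1]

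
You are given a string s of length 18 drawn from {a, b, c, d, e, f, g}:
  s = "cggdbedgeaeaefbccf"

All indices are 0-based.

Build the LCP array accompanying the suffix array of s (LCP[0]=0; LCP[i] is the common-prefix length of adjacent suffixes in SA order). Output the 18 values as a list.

sorted suffixes:
  #0 SA[0]=9  'aeaefbccf'
  #1 SA[1]=11  'aefbccf'
  #2 SA[2]=14  'bccf'
  #3 SA[3]=4  'bedgeaeaefbccf'
  #4 SA[4]=15  'ccf'
  #5 SA[5]=16  'cf'
  #6 SA[6]=0  'cggdbedgeaeaefbccf'
  #7 SA[7]=3  'dbedgeaeaefbccf'
  #8 SA[8]=6  'dgeaeaefbccf'
  #9 SA[9]=8  'eaeaefbccf'
  #10 SA[10]=10  'eaefbccf'
  #11 SA[11]=5  'edgeaeaefbccf'
  #12 SA[12]=12  'efbccf'
  #13 SA[13]=17  'f'
  #14 SA[14]=13  'fbccf'
  #15 SA[15]=2  'gdbedgeaeaefbccf'
  #16 SA[16]=7  'geaeaefbccf'
  #17 SA[17]=1  'ggdbedgeaeaefbccf'

SA = [9, 11, 14, 4, 15, 16, 0, 3, 6, 8, 10, 5, 12, 17, 13, 2, 7, 1]
i: (SA[i-1],SA[i]) lcp shared
  1: (9,11) 2 'ae'
  2: (11,14) 0 ''
  3: (14,4) 1 'b'
  4: (4,15) 0 ''
  5: (15,16) 1 'c'
  6: (16,0) 1 'c'
  7: (0,3) 0 ''
  8: (3,6) 1 'd'
  9: (6,8) 0 ''
  10: (8,10) 3 'eae'
  11: (10,5) 1 'e'
  12: (5,12) 1 'e'
  13: (12,17) 0 ''
  14: (17,13) 1 'f'
  15: (13,2) 0 ''
  16: (2,7) 1 'g'
  17: (7,1) 1 'g'

[0, 2, 0, 1, 0, 1, 1, 0, 1, 0, 3, 1, 1, 0, 1, 0, 1, 1]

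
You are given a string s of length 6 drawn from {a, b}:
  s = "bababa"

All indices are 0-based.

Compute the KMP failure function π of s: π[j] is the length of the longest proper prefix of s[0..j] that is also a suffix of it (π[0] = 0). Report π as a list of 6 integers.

π[0] = 0
j=1 s[j]='a': π[1]=0 (border '')
j=2 s[j]='b': π[2]=1 (border 'b')
j=3 s[j]='a': π[3]=2 (border 'ba')
j=4 s[j]='b': π[4]=3 (border 'bab')
j=5 s[j]='a': π[5]=4 (border 'baba')

[0, 0, 1, 2, 3, 4]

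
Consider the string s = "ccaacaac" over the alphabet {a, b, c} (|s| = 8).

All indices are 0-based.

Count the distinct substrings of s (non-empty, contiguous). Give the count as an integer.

24

sorted suffixes:
  #0 SA[0]=5  'aac'
  #1 SA[1]=2  'aacaac'
  #2 SA[2]=6  'ac'
  #3 SA[3]=3  'acaac'
  #4 SA[4]=7  'c'
  #5 SA[5]=4  'caac'
  #6 SA[6]=1  'caacaac'
  #7 SA[7]=0  'ccaacaac'

SA = [5, 2, 6, 3, 7, 4, 1, 0]
rank  pair      lcp
   1  s[5:],s[2:]  3  'aac'
   2  s[2:],s[6:]  1  'a'
   3  s[6:],s[3:]  2  'ac'
   4  s[3:],s[7:]  0  ''
   5  s[7:],s[4:]  1  'c'
   6  s[4:],s[1:]  4  'caac'
   7  s[1:],s[0:]  1  'c'

n(n+1)/2 = 8·9/2 = 36
Σ LCP = 0 + 3 + 1 + 2 + 0 + 1 + 4 + 1 = 12
distinct = 36 − 12 = 24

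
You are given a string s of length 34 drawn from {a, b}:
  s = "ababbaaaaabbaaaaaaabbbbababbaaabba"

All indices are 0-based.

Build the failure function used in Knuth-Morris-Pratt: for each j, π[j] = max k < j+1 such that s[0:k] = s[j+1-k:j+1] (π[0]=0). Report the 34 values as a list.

π[0] = 0
j=1 s[j]='b': π[1]=0 (border '')
j=2 s[j]='a': π[2]=1 (border 'a')
j=3 s[j]='b': π[3]=2 (border 'ab')
j=4 s[j]='b': k: 2→0; π[4]=0 (border '')
j=5 s[j]='a': π[5]=1 (border 'a')
j=6 s[j]='a': k: 1→0; π[6]=1 (border 'a')
j=7 s[j]='a': k: 1→0; π[7]=1 (border 'a')
j=8 s[j]='a': k: 1→0; π[8]=1 (border 'a')
j=9 s[j]='a': k: 1→0; π[9]=1 (border 'a')
j=10 s[j]='b': π[10]=2 (border 'ab')
j=11 s[j]='b': k: 2→0; π[11]=0 (border '')
j=12 s[j]='a': π[12]=1 (border 'a')
j=13 s[j]='a': k: 1→0; π[13]=1 (border 'a')
j=14 s[j]='a': k: 1→0; π[14]=1 (border 'a')
j=15 s[j]='a': k: 1→0; π[15]=1 (border 'a')
j=16 s[j]='a': k: 1→0; π[16]=1 (border 'a')
j=17 s[j]='a': k: 1→0; π[17]=1 (border 'a')
j=18 s[j]='a': k: 1→0; π[18]=1 (border 'a')
j=19 s[j]='b': π[19]=2 (border 'ab')
j=20 s[j]='b': k: 2→0; π[20]=0 (border '')
j=21 s[j]='b': π[21]=0 (border '')
j=22 s[j]='b': π[22]=0 (border '')
j=23 s[j]='a': π[23]=1 (border 'a')
j=24 s[j]='b': π[24]=2 (border 'ab')
j=25 s[j]='a': π[25]=3 (border 'aba')
j=26 s[j]='b': π[26]=4 (border 'abab')
j=27 s[j]='b': π[27]=5 (border 'ababb')
j=28 s[j]='a': π[28]=6 (border 'ababba')
j=29 s[j]='a': π[29]=7 (border 'ababbaa')
j=30 s[j]='a': π[30]=8 (border 'ababbaaa')
j=31 s[j]='b': k: 8→1; π[31]=2 (border 'ab')
j=32 s[j]='b': k: 2→0; π[32]=0 (border '')
j=33 s[j]='a': π[33]=1 (border 'a')

[0, 0, 1, 2, 0, 1, 1, 1, 1, 1, 2, 0, 1, 1, 1, 1, 1, 1, 1, 2, 0, 0, 0, 1, 2, 3, 4, 5, 6, 7, 8, 2, 0, 1]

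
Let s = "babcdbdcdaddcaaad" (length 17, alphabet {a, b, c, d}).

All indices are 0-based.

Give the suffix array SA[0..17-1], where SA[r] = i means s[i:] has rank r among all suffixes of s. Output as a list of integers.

[13, 14, 1, 15, 9, 0, 2, 5, 12, 7, 3, 16, 8, 4, 11, 6, 10]

rank | idx | suffix
   0 |  13 | aaad
   1 |  14 | aad
   2 |   1 | abcdbdcdaddcaaad
   3 |  15 | ad
   4 |   9 | addcaaad
   5 |   0 | babcdbdcdaddcaaad
   6 |   2 | bcdbdcdaddcaaad
   7 |   5 | bdcdaddcaaad
   8 |  12 | caaad
   9 |   7 | cdaddcaaad
  10 |   3 | cdbdcdaddcaaad
  11 |  16 | d
  12 |   8 | daddcaaad
  13 |   4 | dbdcdaddcaaad
  14 |  11 | dcaaad
  15 |   6 | dcdaddcaaad
  16 |  10 | ddcaaad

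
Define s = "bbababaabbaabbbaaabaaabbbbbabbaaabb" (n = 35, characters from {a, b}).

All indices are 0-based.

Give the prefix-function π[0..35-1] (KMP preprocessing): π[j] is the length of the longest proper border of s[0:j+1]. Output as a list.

[0, 1, 0, 1, 0, 1, 0, 0, 1, 2, 3, 0, 1, 2, 2, 3, 0, 0, 1, 0, 0, 0, 1, 2, 2, 2, 2, 3, 4, 2, 3, 0, 0, 1, 2]

π[0] = 0
j=1 s[j]='b': π[1]=1 (border 'b')
j=2 s[j]='a': k: 1→0; π[2]=0 (border '')
j=3 s[j]='b': π[3]=1 (border 'b')
j=4 s[j]='a': k: 1→0; π[4]=0 (border '')
j=5 s[j]='b': π[5]=1 (border 'b')
j=6 s[j]='a': k: 1→0; π[6]=0 (border '')
j=7 s[j]='a': π[7]=0 (border '')
j=8 s[j]='b': π[8]=1 (border 'b')
j=9 s[j]='b': π[9]=2 (border 'bb')
j=10 s[j]='a': π[10]=3 (border 'bba')
j=11 s[j]='a': k: 3→0; π[11]=0 (border '')
j=12 s[j]='b': π[12]=1 (border 'b')
j=13 s[j]='b': π[13]=2 (border 'bb')
j=14 s[j]='b': k: 2→1; π[14]=2 (border 'bb')
j=15 s[j]='a': π[15]=3 (border 'bba')
j=16 s[j]='a': k: 3→0; π[16]=0 (border '')
j=17 s[j]='a': π[17]=0 (border '')
j=18 s[j]='b': π[18]=1 (border 'b')
j=19 s[j]='a': k: 1→0; π[19]=0 (border '')
j=20 s[j]='a': π[20]=0 (border '')
j=21 s[j]='a': π[21]=0 (border '')
j=22 s[j]='b': π[22]=1 (border 'b')
j=23 s[j]='b': π[23]=2 (border 'bb')
j=24 s[j]='b': k: 2→1; π[24]=2 (border 'bb')
j=25 s[j]='b': k: 2→1; π[25]=2 (border 'bb')
j=26 s[j]='b': k: 2→1; π[26]=2 (border 'bb')
j=27 s[j]='a': π[27]=3 (border 'bba')
j=28 s[j]='b': π[28]=4 (border 'bbab')
j=29 s[j]='b': k: 4→1; π[29]=2 (border 'bb')
j=30 s[j]='a': π[30]=3 (border 'bba')
j=31 s[j]='a': k: 3→0; π[31]=0 (border '')
j=32 s[j]='a': π[32]=0 (border '')
j=33 s[j]='b': π[33]=1 (border 'b')
j=34 s[j]='b': π[34]=2 (border 'bb')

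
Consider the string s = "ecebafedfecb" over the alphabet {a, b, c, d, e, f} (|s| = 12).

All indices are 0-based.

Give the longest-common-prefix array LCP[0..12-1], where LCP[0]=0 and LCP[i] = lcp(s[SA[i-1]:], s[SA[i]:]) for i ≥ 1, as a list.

[0, 0, 1, 0, 1, 0, 0, 1, 2, 1, 0, 2]

sorted suffixes:
  #0 SA[0]=4  'afedfecb'
  #1 SA[1]=11  'b'
  #2 SA[2]=3  'bafedfecb'
  #3 SA[3]=10  'cb'
  #4 SA[4]=1  'cebafedfecb'
  #5 SA[5]=7  'dfecb'
  #6 SA[6]=2  'ebafedfecb'
  #7 SA[7]=9  'ecb'
  #8 SA[8]=0  'ecebafedfecb'
  #9 SA[9]=6  'edfecb'
  #10 SA[10]=8  'fecb'
  #11 SA[11]=5  'fedfecb'

SA = [4, 11, 3, 10, 1, 7, 2, 9, 0, 6, 8, 5]
rank  pair      lcp
   1  s[4:],s[11:]  0  ''
   2  s[11:],s[3:]  1  'b'
   3  s[3:],s[10:]  0  ''
   4  s[10:],s[1:]  1  'c'
   5  s[1:],s[7:]  0  ''
   6  s[7:],s[2:]  0  ''
   7  s[2:],s[9:]  1  'e'
   8  s[9:],s[0:]  2  'ec'
   9  s[0:],s[6:]  1  'e'
  10  s[6:],s[8:]  0  ''
  11  s[8:],s[5:]  2  'fe'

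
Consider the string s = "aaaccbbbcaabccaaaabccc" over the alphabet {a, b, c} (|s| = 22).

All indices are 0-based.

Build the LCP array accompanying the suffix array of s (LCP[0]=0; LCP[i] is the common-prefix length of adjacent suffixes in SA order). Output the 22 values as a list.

[0, 3, 3, 2, 5, 2, 1, 4, 1, 0, 2, 1, 2, 3, 0, 1, 3, 1, 1, 2, 2, 2]

rank→(start, suffix):
  0 → (14, 'aaaabccc')
  1 → (15, 'aaabccc')
  2 → (0, 'aaaccbbbcaabccaaaabccc')
  3 → (9, 'aabccaaaabccc')
  4 → (16, 'aabccc')
  5 → (1, 'aaccbbbcaabccaaaabccc')
  6 → (10, 'abccaaaabccc')
  7 → (17, 'abccc')
  8 → (2, 'accbbbcaabccaaaabccc')
  9 → (5, 'bbbcaabccaaaabccc')
  10 → (6, 'bbcaabccaaaabccc')
  11 → (7, 'bcaabccaaaabccc')
  12 → (11, 'bccaaaabccc')
  13 → (18, 'bccc')
  14 → (21, 'c')
  15 → (13, 'caaaabccc')
  16 → (8, 'caabccaaaabccc')
  17 → (4, 'cbbbcaabccaaaabccc')
  18 → (20, 'cc')
  19 → (12, 'ccaaaabccc')
  20 → (3, 'ccbbbcaabccaaaabccc')
  21 → (19, 'ccc')

SA = [14, 15, 0, 9, 16, 1, 10, 17, 2, 5, 6, 7, 11, 18, 21, 13, 8, 4, 20, 12, 3, 19]
i: (SA[i-1],SA[i]) lcp shared
  1: (14,15) 3 'aaa'
  2: (15,0) 3 'aaa'
  3: (0,9) 2 'aa'
  4: (9,16) 5 'aabcc'
  5: (16,1) 2 'aa'
  6: (1,10) 1 'a'
  7: (10,17) 4 'abcc'
  8: (17,2) 1 'a'
  9: (2,5) 0 ''
  10: (5,6) 2 'bb'
  11: (6,7) 1 'b'
  12: (7,11) 2 'bc'
  13: (11,18) 3 'bcc'
  14: (18,21) 0 ''
  15: (21,13) 1 'c'
  16: (13,8) 3 'caa'
  17: (8,4) 1 'c'
  18: (4,20) 1 'c'
  19: (20,12) 2 'cc'
  20: (12,3) 2 'cc'
  21: (3,19) 2 'cc'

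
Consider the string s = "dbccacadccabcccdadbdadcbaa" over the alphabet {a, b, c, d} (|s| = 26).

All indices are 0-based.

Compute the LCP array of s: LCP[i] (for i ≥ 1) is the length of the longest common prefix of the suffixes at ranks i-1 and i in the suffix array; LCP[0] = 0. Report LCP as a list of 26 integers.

rank→(start, suffix):
  0 → (25, 'a')
  1 → (24, 'aa')
  2 → (10, 'abcccdadbdadcbaa')
  3 → (4, 'acadccabcccdadbdadcbaa')
  4 → (16, 'adbdadcbaa')
  5 → (20, 'adcbaa')
  6 → (6, 'adccabcccdadbdadcbaa')
  7 → (23, 'baa')
  8 → (1, 'bccacadccabcccdadbdadcbaa')
  9 → (11, 'bcccdadbdadcbaa')
  10 → (18, 'bdadcbaa')
  11 → (9, 'cabcccdadbdadcbaa')
  12 → (3, 'cacadccabcccdadbdadcbaa')
  13 → (5, 'cadccabcccdadbdadcbaa')
  14 → (22, 'cbaa')
  15 → (8, 'ccabcccdadbdadcbaa')
  16 → (2, 'ccacadccabcccdadbdadcbaa')
  17 → (12, 'cccdadbdadcbaa')
  18 → (13, 'ccdadbdadcbaa')
  19 → (14, 'cdadbdadcbaa')
  20 → (15, 'dadbdadcbaa')
  21 → (19, 'dadcbaa')
  22 → (0, 'dbccacadccabcccdadbdadcbaa')
  23 → (17, 'dbdadcbaa')
  24 → (21, 'dcbaa')
  25 → (7, 'dccabcccdadbdadcbaa')

SA = [25, 24, 10, 4, 16, 20, 6, 23, 1, 11, 18, 9, 3, 5, 22, 8, 2, 12, 13, 14, 15, 19, 0, 17, 21, 7]
i: (SA[i-1],SA[i]) lcp shared
  1: (25,24) 1 'a'
  2: (24,10) 1 'a'
  3: (10,4) 1 'a'
  4: (4,16) 1 'a'
  5: (16,20) 2 'ad'
  6: (20,6) 3 'adc'
  7: (6,23) 0 ''
  8: (23,1) 1 'b'
  9: (1,11) 3 'bcc'
  10: (11,18) 1 'b'
  11: (18,9) 0 ''
  12: (9,3) 2 'ca'
  13: (3,5) 2 'ca'
  14: (5,22) 1 'c'
  15: (22,8) 1 'c'
  16: (8,2) 3 'cca'
  17: (2,12) 2 'cc'
  18: (12,13) 2 'cc'
  19: (13,14) 1 'c'
  20: (14,15) 0 ''
  21: (15,19) 3 'dad'
  22: (19,0) 1 'd'
  23: (0,17) 2 'db'
  24: (17,21) 1 'd'
  25: (21,7) 2 'dc'

[0, 1, 1, 1, 1, 2, 3, 0, 1, 3, 1, 0, 2, 2, 1, 1, 3, 2, 2, 1, 0, 3, 1, 2, 1, 2]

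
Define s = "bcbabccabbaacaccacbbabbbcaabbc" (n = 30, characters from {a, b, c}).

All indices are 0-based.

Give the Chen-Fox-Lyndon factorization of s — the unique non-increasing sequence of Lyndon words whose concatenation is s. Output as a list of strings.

["bc", "b", "abcc", "abb", "aacaccacbbabbbc", "aabbc"]

emit factor 1: 'bc' (i=0, period=2)
emit factor 2: 'b' (i=2, period=1)
emit factor 3: 'abcc' (i=3, period=4)
emit factor 4: 'abb' (i=7, period=3)
emit factor 5: 'aacaccacbbabbbc' (i=10, period=15)
emit factor 6: 'aabbc' (i=25, period=5)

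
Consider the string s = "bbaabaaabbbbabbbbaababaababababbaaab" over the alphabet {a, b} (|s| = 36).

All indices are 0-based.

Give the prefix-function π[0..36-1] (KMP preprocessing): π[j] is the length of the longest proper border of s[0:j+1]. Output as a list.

π[0] = 0
j=1 s[j]='b': π[1]=1 (border 'b')
j=2 s[j]='a': k: 1→0; π[2]=0 (border '')
j=3 s[j]='a': π[3]=0 (border '')
j=4 s[j]='b': π[4]=1 (border 'b')
j=5 s[j]='a': k: 1→0; π[5]=0 (border '')
j=6 s[j]='a': π[6]=0 (border '')
j=7 s[j]='a': π[7]=0 (border '')
j=8 s[j]='b': π[8]=1 (border 'b')
j=9 s[j]='b': π[9]=2 (border 'bb')
j=10 s[j]='b': k: 2→1; π[10]=2 (border 'bb')
j=11 s[j]='b': k: 2→1; π[11]=2 (border 'bb')
j=12 s[j]='a': π[12]=3 (border 'bba')
j=13 s[j]='b': k: 3→0; π[13]=1 (border 'b')
j=14 s[j]='b': π[14]=2 (border 'bb')
j=15 s[j]='b': k: 2→1; π[15]=2 (border 'bb')
j=16 s[j]='b': k: 2→1; π[16]=2 (border 'bb')
j=17 s[j]='a': π[17]=3 (border 'bba')
j=18 s[j]='a': π[18]=4 (border 'bbaa')
j=19 s[j]='b': π[19]=5 (border 'bbaab')
j=20 s[j]='a': π[20]=6 (border 'bbaaba')
j=21 s[j]='b': k: 6→0; π[21]=1 (border 'b')
j=22 s[j]='a': k: 1→0; π[22]=0 (border '')
j=23 s[j]='a': π[23]=0 (border '')
j=24 s[j]='b': π[24]=1 (border 'b')
j=25 s[j]='a': k: 1→0; π[25]=0 (border '')
j=26 s[j]='b': π[26]=1 (border 'b')
j=27 s[j]='a': k: 1→0; π[27]=0 (border '')
j=28 s[j]='b': π[28]=1 (border 'b')
j=29 s[j]='a': k: 1→0; π[29]=0 (border '')
j=30 s[j]='b': π[30]=1 (border 'b')
j=31 s[j]='b': π[31]=2 (border 'bb')
j=32 s[j]='a': π[32]=3 (border 'bba')
j=33 s[j]='a': π[33]=4 (border 'bbaa')
j=34 s[j]='a': k: 4→0; π[34]=0 (border '')
j=35 s[j]='b': π[35]=1 (border 'b')

[0, 1, 0, 0, 1, 0, 0, 0, 1, 2, 2, 2, 3, 1, 2, 2, 2, 3, 4, 5, 6, 1, 0, 0, 1, 0, 1, 0, 1, 0, 1, 2, 3, 4, 0, 1]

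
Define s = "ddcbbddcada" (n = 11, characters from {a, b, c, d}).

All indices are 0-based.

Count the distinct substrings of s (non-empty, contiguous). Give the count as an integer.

56

rank | idx | suffix
   0 |  10 | a
   1 |   8 | ada
   2 |   3 | bbddcada
   3 |   4 | bddcada
   4 |   7 | cada
   5 |   2 | cbbddcada
   6 |   9 | da
   7 |   6 | dcada
   8 |   1 | dcbbddcada
   9 |   5 | ddcada
  10 |   0 | ddcbbddcada

SA = [10, 8, 3, 4, 7, 2, 9, 6, 1, 5, 0]
rank  pair      lcp
   1  s[10:],s[8:]  1  'a'
   2  s[8:],s[3:]  0  ''
   3  s[3:],s[4:]  1  'b'
   4  s[4:],s[7:]  0  ''
   5  s[7:],s[2:]  1  'c'
   6  s[2:],s[9:]  0  ''
   7  s[9:],s[6:]  1  'd'
   8  s[6:],s[1:]  2  'dc'
   9  s[1:],s[5:]  1  'd'
  10  s[5:],s[0:]  3  'ddc'

n(n+1)/2 = 11·12/2 = 66
Σ LCP = 0 + 1 + 0 + 1 + 0 + 1 + 0 + 1 + 2 + 1 + 3 = 10
distinct = 66 − 10 = 56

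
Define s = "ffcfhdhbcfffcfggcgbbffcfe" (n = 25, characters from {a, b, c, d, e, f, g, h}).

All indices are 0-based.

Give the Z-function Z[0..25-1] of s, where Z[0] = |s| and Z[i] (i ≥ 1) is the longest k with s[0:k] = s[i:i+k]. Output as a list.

Z[0]=25
i=1: i≥r, start 0; Z[1]=1 grow→box=[1,2)
i=2: i≥r, start 0; Z[2]=0
i=3: i≥r, start 0; Z[3]=1 grow→box=[3,4)
i=4: i≥r, start 0; Z[4]=0
i=5: i≥r, start 0; Z[5]=0
i=6: i≥r, start 0; Z[6]=0
i=7: i≥r, start 0; Z[7]=0
i=8: i≥r, start 0; Z[8]=0
i=9: i≥r, start 0; Z[9]=2 grow→box=[9,11)
i=10: min(r-i=1, Z[1]=1)=1; Z[10]=4 grow→box=[10,14)
i=11: min(r-i=3, Z[1]=1)=1; Z[11]=1
i=12: min(r-i=2, Z[2]=0)=0; Z[12]=0
i=13: min(r-i=1, Z[3]=1)=1; Z[13]=1
i=14: i≥r, start 0; Z[14]=0
i=15: i≥r, start 0; Z[15]=0
i=16: i≥r, start 0; Z[16]=0
i=17: i≥r, start 0; Z[17]=0
i=18: i≥r, start 0; Z[18]=0
i=19: i≥r, start 0; Z[19]=0
i=20: i≥r, start 0; Z[20]=4 grow→box=[20,24)
i=21: min(r-i=3, Z[1]=1)=1; Z[21]=1
i=22: min(r-i=2, Z[2]=0)=0; Z[22]=0
i=23: min(r-i=1, Z[3]=1)=1; Z[23]=1
i=24: i≥r, start 0; Z[24]=0

[25, 1, 0, 1, 0, 0, 0, 0, 0, 2, 4, 1, 0, 1, 0, 0, 0, 0, 0, 0, 4, 1, 0, 1, 0]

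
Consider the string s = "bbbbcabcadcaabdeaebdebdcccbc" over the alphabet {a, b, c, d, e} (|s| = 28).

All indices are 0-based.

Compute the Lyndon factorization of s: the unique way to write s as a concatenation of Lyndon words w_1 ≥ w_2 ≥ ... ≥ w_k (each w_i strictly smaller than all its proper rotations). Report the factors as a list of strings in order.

["bbbbc", "abcadc", "aabdeaebdebdcccbc"]

emit factor 1: 'bbbbc' (i=0, period=5)
emit factor 2: 'abcadc' (i=5, period=6)
emit factor 3: 'aabdeaebdebdcccbc' (i=11, period=17)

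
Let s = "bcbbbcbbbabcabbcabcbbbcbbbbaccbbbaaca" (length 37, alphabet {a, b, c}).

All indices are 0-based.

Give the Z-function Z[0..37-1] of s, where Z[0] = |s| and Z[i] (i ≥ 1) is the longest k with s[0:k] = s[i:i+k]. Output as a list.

Z[0]=37
i=1: fresh scan; Z[1]=0
i=2: fresh scan; Z[2]=1 grow→box=[2,3)
i=3: fresh scan; Z[3]=1 grow→box=[3,4)
i=4: fresh scan; Z[4]=5 grow→box=[4,9)
i=5: min(r-i=4, Z[1]=0)=0; Z[5]=0
i=6: min(r-i=3, Z[2]=1)=1; Z[6]=1
i=7: min(r-i=2, Z[3]=1)=1; Z[7]=1
i=8: min(r-i=1, Z[4]=5)=1; Z[8]=1
i=9: fresh scan; Z[9]=0
i=10: fresh scan; Z[10]=2 grow→box=[10,12)
i=11: min(r-i=1, Z[1]=0)=0; Z[11]=0
i=12: fresh scan; Z[12]=0
i=13: fresh scan; Z[13]=1 grow→box=[13,14)
i=14: fresh scan; Z[14]=2 grow→box=[14,16)
i=15: min(r-i=1, Z[1]=0)=0; Z[15]=0
i=16: fresh scan; Z[16]=0
i=17: fresh scan; Z[17]=9 grow→box=[17,26)
i=18: min(r-i=8, Z[1]=0)=0; Z[18]=0
i=19: min(r-i=7, Z[2]=1)=1; Z[19]=1
i=20: min(r-i=6, Z[3]=1)=1; Z[20]=1
i=21: min(r-i=5, Z[4]=5)=5; Z[21]=5
i=22: min(r-i=4, Z[5]=0)=0; Z[22]=0
i=23: min(r-i=3, Z[6]=1)=1; Z[23]=1
i=24: min(r-i=2, Z[7]=1)=1; Z[24]=1
i=25: min(r-i=1, Z[8]=1)=1; Z[25]=1
i=26: fresh scan; Z[26]=1 grow→box=[26,27)
i=27: fresh scan; Z[27]=0
i=28: fresh scan; Z[28]=0
i=29: fresh scan; Z[29]=0
i=30: fresh scan; Z[30]=1 grow→box=[30,31)
i=31: fresh scan; Z[31]=1 grow→box=[31,32)
i=32: fresh scan; Z[32]=1 grow→box=[32,33)
i=33: fresh scan; Z[33]=0
i=34: fresh scan; Z[34]=0
i=35: fresh scan; Z[35]=0
i=36: fresh scan; Z[36]=0

[37, 0, 1, 1, 5, 0, 1, 1, 1, 0, 2, 0, 0, 1, 2, 0, 0, 9, 0, 1, 1, 5, 0, 1, 1, 1, 1, 0, 0, 0, 1, 1, 1, 0, 0, 0, 0]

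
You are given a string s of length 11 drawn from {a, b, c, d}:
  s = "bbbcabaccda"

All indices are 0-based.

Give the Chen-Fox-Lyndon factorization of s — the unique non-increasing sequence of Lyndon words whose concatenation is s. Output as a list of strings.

["bbbc", "abaccd", "a"]

emit factor 1: 'bbbc' (i=0, period=4)
emit factor 2: 'abaccd' (i=4, period=6)
emit factor 3: 'a' (i=10, period=1)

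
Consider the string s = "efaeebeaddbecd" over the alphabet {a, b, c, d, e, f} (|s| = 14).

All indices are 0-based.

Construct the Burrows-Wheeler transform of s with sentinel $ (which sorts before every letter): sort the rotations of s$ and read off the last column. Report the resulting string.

rank  rotation         last
    0  $efaeebeaddbecd  d
    1  addbecd$efaeebe  e
    2  aeebeaddbecd$ef  f
    3  beaddbecd$efaee  e
    4  becd$efaeebeadd  d
    5  cd$efaeebeaddbe  e
    6  d$efaeebeaddbec  c
    7  dbecd$efaeebead  d
    8  ddbecd$efaeebea  a
    9  eaddbecd$efaeeb  b
   10  ebeaddbecd$efae  e
   11  ecd$efaeebeaddb  b
   12  eebeaddbecd$efa  a
   13  efaeebeaddbecd$  $
   14  faeebeaddbecd$e  e

defedecdabeba$e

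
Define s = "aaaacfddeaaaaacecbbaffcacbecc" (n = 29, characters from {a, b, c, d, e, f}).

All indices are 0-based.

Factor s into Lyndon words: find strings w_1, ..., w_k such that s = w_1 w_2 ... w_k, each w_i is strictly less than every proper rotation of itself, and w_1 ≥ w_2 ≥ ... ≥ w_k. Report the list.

["aaaacfdde", "aaaaacecbbaffcacbecc"]

emit factor 1: 'aaaacfdde' (i=0, period=9)
emit factor 2: 'aaaaacecbbaffcacbecc' (i=9, period=20)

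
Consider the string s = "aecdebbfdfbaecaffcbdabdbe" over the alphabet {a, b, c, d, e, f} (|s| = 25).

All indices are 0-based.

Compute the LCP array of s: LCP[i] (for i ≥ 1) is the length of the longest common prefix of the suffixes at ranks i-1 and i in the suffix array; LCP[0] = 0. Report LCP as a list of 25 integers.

[0, 1, 3, 1, 0, 1, 1, 2, 1, 1, 0, 1, 1, 0, 1, 1, 1, 0, 1, 1, 2, 0, 1, 1, 1]

sorted suffixes:
  #0 SA[0]=20  'abdbe'
  #1 SA[1]=11  'aecaffcbdabdbe'
  #2 SA[2]=0  'aecdebbfdfbaecaffcbdabdbe'
  #3 SA[3]=14  'affcbdabdbe'
  #4 SA[4]=10  'baecaffcbdabdbe'
  #5 SA[5]=5  'bbfdfbaecaffcbdabdbe'
  #6 SA[6]=18  'bdabdbe'
  #7 SA[7]=21  'bdbe'
  #8 SA[8]=23  'be'
  #9 SA[9]=6  'bfdfbaecaffcbdabdbe'
  #10 SA[10]=13  'caffcbdabdbe'
  #11 SA[11]=17  'cbdabdbe'
  #12 SA[12]=2  'cdebbfdfbaecaffcbdabdbe'
  #13 SA[13]=19  'dabdbe'
  #14 SA[14]=22  'dbe'
  #15 SA[15]=3  'debbfdfbaecaffcbdabdbe'
  #16 SA[16]=8  'dfbaecaffcbdabdbe'
  #17 SA[17]=24  'e'
  #18 SA[18]=4  'ebbfdfbaecaffcbdabdbe'
  #19 SA[19]=12  'ecaffcbdabdbe'
  #20 SA[20]=1  'ecdebbfdfbaecaffcbdabdbe'
  #21 SA[21]=9  'fbaecaffcbdabdbe'
  #22 SA[22]=16  'fcbdabdbe'
  #23 SA[23]=7  'fdfbaecaffcbdabdbe'
  #24 SA[24]=15  'ffcbdabdbe'

SA = [20, 11, 0, 14, 10, 5, 18, 21, 23, 6, 13, 17, 2, 19, 22, 3, 8, 24, 4, 12, 1, 9, 16, 7, 15]
i: (SA[i-1],SA[i]) lcp shared
  1: (20,11) 1 'a'
  2: (11,0) 3 'aec'
  3: (0,14) 1 'a'
  4: (14,10) 0 ''
  5: (10,5) 1 'b'
  6: (5,18) 1 'b'
  7: (18,21) 2 'bd'
  8: (21,23) 1 'b'
  9: (23,6) 1 'b'
  10: (6,13) 0 ''
  11: (13,17) 1 'c'
  12: (17,2) 1 'c'
  13: (2,19) 0 ''
  14: (19,22) 1 'd'
  15: (22,3) 1 'd'
  16: (3,8) 1 'd'
  17: (8,24) 0 ''
  18: (24,4) 1 'e'
  19: (4,12) 1 'e'
  20: (12,1) 2 'ec'
  21: (1,9) 0 ''
  22: (9,16) 1 'f'
  23: (16,7) 1 'f'
  24: (7,15) 1 'f'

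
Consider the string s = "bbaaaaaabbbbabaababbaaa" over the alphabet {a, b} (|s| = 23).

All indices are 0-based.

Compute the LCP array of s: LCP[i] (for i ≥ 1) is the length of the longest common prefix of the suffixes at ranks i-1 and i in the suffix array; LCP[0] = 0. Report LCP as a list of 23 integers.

rank→(start, suffix):
  0 → (22, 'a')
  1 → (21, 'aa')
  2 → (20, 'aaa')
  3 → (2, 'aaaaaabbbbabaababbaaa')
  4 → (3, 'aaaaabbbbabaababbaaa')
  5 → (4, 'aaaabbbbabaababbaaa')
  6 → (5, 'aaabbbbabaababbaaa')
  7 → (14, 'aababbaaa')
  8 → (6, 'aabbbbabaababbaaa')
  9 → (12, 'abaababbaaa')
  10 → (15, 'ababbaaa')
  11 → (17, 'abbaaa')
  12 → (7, 'abbbbabaababbaaa')
  13 → (19, 'baaa')
  14 → (1, 'baaaaaabbbbabaababbaaa')
  15 → (13, 'baababbaaa')
  16 → (11, 'babaababbaaa')
  17 → (16, 'babbaaa')
  18 → (18, 'bbaaa')
  19 → (0, 'bbaaaaaabbbbabaababbaaa')
  20 → (10, 'bbabaababbaaa')
  21 → (9, 'bbbabaababbaaa')
  22 → (8, 'bbbbabaababbaaa')

SA = [22, 21, 20, 2, 3, 4, 5, 14, 6, 12, 15, 17, 7, 19, 1, 13, 11, 16, 18, 0, 10, 9, 8]
rank  pair      lcp
   1  s[22:],s[21:]  1  'a'
   2  s[21:],s[20:]  2  'aa'
   3  s[20:],s[2:]  3  'aaa'
   4  s[2:],s[3:]  5  'aaaaa'
   5  s[3:],s[4:]  4  'aaaa'
   6  s[4:],s[5:]  3  'aaa'
   7  s[5:],s[14:]  2  'aa'
   8  s[14:],s[6:]  3  'aab'
   9  s[6:],s[12:]  1  'a'
  10  s[12:],s[15:]  3  'aba'
  11  s[15:],s[17:]  2  'ab'
  12  s[17:],s[7:]  3  'abb'
  13  s[7:],s[19:]  0  ''
  14  s[19:],s[1:]  4  'baaa'
  15  s[1:],s[13:]  3  'baa'
  16  s[13:],s[11:]  2  'ba'
  17  s[11:],s[16:]  3  'bab'
  18  s[16:],s[18:]  1  'b'
  19  s[18:],s[0:]  5  'bbaaa'
  20  s[0:],s[10:]  3  'bba'
  21  s[10:],s[9:]  2  'bb'
  22  s[9:],s[8:]  3  'bbb'

[0, 1, 2, 3, 5, 4, 3, 2, 3, 1, 3, 2, 3, 0, 4, 3, 2, 3, 1, 5, 3, 2, 3]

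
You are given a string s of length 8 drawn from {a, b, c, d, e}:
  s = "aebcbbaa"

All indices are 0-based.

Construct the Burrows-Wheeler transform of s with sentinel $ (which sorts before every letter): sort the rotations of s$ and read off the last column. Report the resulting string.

aab$bceba

rank  rotation   last
    0  $aebcbbaa  a
    1  a$aebcbba  a
    2  aa$aebcbb  b
    3  aebcbbaa$  $
    4  baa$aebcb  b
    5  bbaa$aebc  c
    6  bcbbaa$ae  e
    7  cbbaa$aeb  b
    8  ebcbbaa$a  a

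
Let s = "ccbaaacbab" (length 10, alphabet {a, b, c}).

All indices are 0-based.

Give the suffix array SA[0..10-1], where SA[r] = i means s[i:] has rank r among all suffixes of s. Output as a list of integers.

rank→(start, suffix):
  0 → (3, 'aaacbab')
  1 → (4, 'aacbab')
  2 → (8, 'ab')
  3 → (5, 'acbab')
  4 → (9, 'b')
  5 → (2, 'baaacbab')
  6 → (7, 'bab')
  7 → (1, 'cbaaacbab')
  8 → (6, 'cbab')
  9 → (0, 'ccbaaacbab')

[3, 4, 8, 5, 9, 2, 7, 1, 6, 0]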